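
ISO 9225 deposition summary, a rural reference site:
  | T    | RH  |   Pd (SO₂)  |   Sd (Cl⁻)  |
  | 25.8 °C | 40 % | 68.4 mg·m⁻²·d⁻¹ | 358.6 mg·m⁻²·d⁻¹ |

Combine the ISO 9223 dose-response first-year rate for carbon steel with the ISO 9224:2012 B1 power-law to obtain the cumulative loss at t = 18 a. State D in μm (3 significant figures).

D(18) = 255 μm

carbon steel: T>10 °C ⇒ hinge -0.054·(25.8−10) = -0.8532
  Pd branch = 1.77·Pd^0.52·e^(0.02·RH+f) = 15.1 μm/a
  Sd branch = 0.102·Sd^0.62·e^(0.033·RH+0.04·T) = 41.11 μm/a
  r_corr = 15.1 + 41.11 = 56.21 μm/a
Power-law: D(18) = r_corr · 18^0.523
  D(18) = 56.21 × 18^0.523 = 56.21 × 4.534 = 254.9 μm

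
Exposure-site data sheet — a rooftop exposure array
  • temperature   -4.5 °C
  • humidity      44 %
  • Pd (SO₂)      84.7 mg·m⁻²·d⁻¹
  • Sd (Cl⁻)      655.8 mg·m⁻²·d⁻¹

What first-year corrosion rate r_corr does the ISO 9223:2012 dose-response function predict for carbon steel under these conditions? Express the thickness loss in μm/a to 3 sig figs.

carbon steel: f(T) = +0.150·(T−10) [T≤10 °C] = -2.1750
  SO₂ term: 1.77·84.7^0.52·exp(0.02·44-2.1750) = 4.876
  Cl⁻ term: 0.102·655.8^0.62·exp(0.033·44+0.04·-4.5) = 20.3
  sum: 4.876 + 20.3 → r_corr = 25.17 μm/a

r_corr = 25.2 μm/a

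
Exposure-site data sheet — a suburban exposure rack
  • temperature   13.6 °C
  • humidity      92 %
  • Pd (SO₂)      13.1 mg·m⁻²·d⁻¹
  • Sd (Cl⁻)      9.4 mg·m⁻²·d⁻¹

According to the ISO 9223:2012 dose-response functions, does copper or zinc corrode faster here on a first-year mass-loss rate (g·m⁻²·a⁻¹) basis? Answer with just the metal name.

copper

copper: temperature factor f = -0.080·(3.6) = -0.2880
  sulphur-dioxide contribution → 1.766 μm/a
  chloride contribution → 1.003 μm/a
  total first-year rate 2.769 μm/a
  mass loss = 2.769 μm/a × 8.96 g/cm³ = 24.81 g·m⁻²·a⁻¹
zinc: f(T) = -0.071·(T−10) [T>10 °C] = -0.2556
  sulphur-dioxide contribution → 2.134 μm/a
  chloride contribution → 0.4163 μm/a
  total first-year rate 2.55 μm/a
  mass loss = 2.55 μm/a × 7.14 g/cm³ = 18.21 g·m⁻²·a⁻¹
Ordering by g·m⁻²·a⁻¹: copper (24.8) > zinc (18.2)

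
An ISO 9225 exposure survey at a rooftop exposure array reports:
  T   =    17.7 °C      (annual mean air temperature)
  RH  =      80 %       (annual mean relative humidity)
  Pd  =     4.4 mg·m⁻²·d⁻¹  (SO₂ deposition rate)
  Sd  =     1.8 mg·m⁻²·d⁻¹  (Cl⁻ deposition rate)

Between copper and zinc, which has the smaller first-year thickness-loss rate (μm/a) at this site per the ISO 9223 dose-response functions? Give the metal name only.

copper: f(T) = -0.080·(T−10) [T>10 °C] = -0.6160
  Pd branch = 0.0053·Pd^0.26·e^(0.059·RH+f) = 0.472 μm/a
  Sd branch = 0.01025·Sd^0.27·e^(0.036·RH+0.049·T) = 0.5094 μm/a
  sum: 0.472 + 0.5094 → r_corr = 0.9814 μm/a
zinc: T>10 °C ⇒ hinge -0.071·(17.7−10) = -0.5467
  SO₂ term: 0.0129·4.4^0.44·exp(0.046·80-0.5467) = 0.5682
  Sd branch = 0.0175·Sd^0.57·e^(0.008·RH+0.085·T) = 0.2089 μm/a
  sum: 0.5682 + 0.2089 → r_corr = 0.7771 μm/a
Ordering by μm/a: copper (0.981) > zinc (0.777)

zinc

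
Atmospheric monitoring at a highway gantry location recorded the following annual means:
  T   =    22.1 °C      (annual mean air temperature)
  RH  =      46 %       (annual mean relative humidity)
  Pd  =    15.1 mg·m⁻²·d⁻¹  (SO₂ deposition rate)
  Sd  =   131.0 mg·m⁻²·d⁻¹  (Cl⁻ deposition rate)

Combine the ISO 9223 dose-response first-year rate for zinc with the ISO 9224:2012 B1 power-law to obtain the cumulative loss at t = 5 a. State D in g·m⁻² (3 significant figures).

D(5) = 74.3 g·m⁻²

zinc: f(T) = -0.071·(T−10) [T>10 °C] = -0.8591
  SO₂ term: 0.0129·15.1^0.44·exp(0.046·46-0.8591) = 0.1497
  Cl⁻ term: 0.0175·131.0^0.57·exp(0.008·46+0.085·22.1) = 2.664
  r_corr = 0.1497 + 2.664 = 2.814 μm/a
ISO 9224: D(t) = r_corr · t^b with b = 0.813 (zinc, B1)
  D(5) = 2.814 × 5^0.813 = 2.814 × 3.701 = 10.41 μm
  Mass loss = 10.41 μm × 7.14 g/cm³ = 74.34 g·m⁻²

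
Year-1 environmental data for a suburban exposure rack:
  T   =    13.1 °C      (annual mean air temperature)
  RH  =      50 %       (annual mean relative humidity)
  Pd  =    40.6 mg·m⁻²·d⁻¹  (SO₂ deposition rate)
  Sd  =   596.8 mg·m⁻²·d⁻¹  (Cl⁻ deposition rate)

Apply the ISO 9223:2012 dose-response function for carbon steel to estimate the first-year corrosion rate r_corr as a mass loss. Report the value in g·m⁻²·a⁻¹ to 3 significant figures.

carbon steel: T>10 °C ⇒ hinge -0.054·(13.1−10) = -0.1674
  sulphur-dioxide contribution → 27.93 μm/a
  chloride contribution → 47.18 μm/a
  total first-year rate 75.11 μm/a
Convert to mass loss: 75.11 μm/a × 7.85 g/cm³ = 589.6 g·m⁻²·a⁻¹

r_corr = 590 g·m⁻²·a⁻¹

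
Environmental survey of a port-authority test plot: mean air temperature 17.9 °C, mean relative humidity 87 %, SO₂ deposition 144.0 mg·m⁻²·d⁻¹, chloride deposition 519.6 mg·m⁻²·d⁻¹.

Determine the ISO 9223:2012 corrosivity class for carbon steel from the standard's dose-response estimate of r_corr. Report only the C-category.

CX

carbon steel: f(T) = -0.054·(T−10) [T>10 °C] = -0.4266
  sulphur-dioxide contribution → 87.24 μm/a
  chloride contribution → 177.9 μm/a
  total first-year rate 265.1 μm/a
265 μm/a falls in (200, 700] for carbon steel → category CX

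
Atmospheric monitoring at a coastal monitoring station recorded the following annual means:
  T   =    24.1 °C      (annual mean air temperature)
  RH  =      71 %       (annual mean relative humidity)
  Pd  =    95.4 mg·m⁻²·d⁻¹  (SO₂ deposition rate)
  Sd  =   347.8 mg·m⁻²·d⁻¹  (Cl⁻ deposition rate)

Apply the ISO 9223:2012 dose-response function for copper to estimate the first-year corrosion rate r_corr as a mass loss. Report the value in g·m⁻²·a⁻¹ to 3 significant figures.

copper: f(T) = -0.080·(T−10) [T>10 °C] = -1.1280
  SO₂ term: 0.0053·95.4^0.26·exp(0.059·71-1.1280) = 0.3701
  Sd branch = 0.01025·Sd^0.27·e^(0.036·RH+0.049·T) = 2.088 μm/a
  r_corr = 0.3701 + 2.088 = 2.458 μm/a
Convert to mass loss: 2.458 μm/a × 8.96 g/cm³ = 22.03 g·m⁻²·a⁻¹

r_corr = 22.0 g·m⁻²·a⁻¹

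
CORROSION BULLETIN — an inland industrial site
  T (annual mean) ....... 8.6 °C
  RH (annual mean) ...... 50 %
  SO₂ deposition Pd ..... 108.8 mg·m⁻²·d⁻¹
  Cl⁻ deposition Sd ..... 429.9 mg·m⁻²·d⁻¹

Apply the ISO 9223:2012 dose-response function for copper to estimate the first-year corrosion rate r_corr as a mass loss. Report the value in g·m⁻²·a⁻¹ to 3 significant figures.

copper: temperature factor f = +0.126·(-1.4) = -0.1764
  sulphur-dioxide contribution → 0.2873 μm/a
  chloride contribution → 0.4858 μm/a
  total first-year rate 0.7731 μm/a
Convert to mass loss: 0.7731 μm/a × 8.96 g/cm³ = 6.927 g·m⁻²·a⁻¹

r_corr = 6.93 g·m⁻²·a⁻¹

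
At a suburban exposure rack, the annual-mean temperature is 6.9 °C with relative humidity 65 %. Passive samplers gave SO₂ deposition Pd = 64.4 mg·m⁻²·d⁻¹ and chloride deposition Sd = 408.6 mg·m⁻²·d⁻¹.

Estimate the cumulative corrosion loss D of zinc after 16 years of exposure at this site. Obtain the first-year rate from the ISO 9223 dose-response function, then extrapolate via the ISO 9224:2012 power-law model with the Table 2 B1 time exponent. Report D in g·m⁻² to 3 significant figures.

D(16) = 208 g·m⁻²

zinc: T≤10 °C ⇒ hinge +0.038·(6.9−10) = -0.1178
  Pd branch = 0.0129·Pd^0.44·e^(0.046·RH+f) = 1.425 μm/a
  Sd branch = 0.0175·Sd^0.57·e^(0.008·RH+0.085·T) = 1.629 μm/a
  r_corr = 1.425 + 1.629 = 3.055 μm/a
ISO 9224: D(t) = r_corr · t^b with b = 0.813 (zinc, B1)
  D(16) = 3.055 × 16^0.813 = 3.055 × 9.527 = 29.1 μm
  Mass loss = 29.1 μm × 7.14 g/cm³ = 207.8 g·m⁻²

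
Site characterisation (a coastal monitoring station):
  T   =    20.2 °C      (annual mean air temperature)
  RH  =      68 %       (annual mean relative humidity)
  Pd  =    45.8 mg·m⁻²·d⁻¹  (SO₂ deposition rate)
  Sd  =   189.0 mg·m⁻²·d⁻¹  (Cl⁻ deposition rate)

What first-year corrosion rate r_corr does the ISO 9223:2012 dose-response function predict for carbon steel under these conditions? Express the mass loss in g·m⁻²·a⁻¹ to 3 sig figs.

carbon steel: temperature factor f = -0.054·(10.2) = -0.5508
  sulphur-dioxide contribution → 29.04 μm/a
  chloride contribution → 55.65 μm/a
  ⇒ r_corr(carbon steel) = 84.69 μm/a
Convert to mass loss: 84.69 μm/a × 7.85 g/cm³ = 664.9 g·m⁻²·a⁻¹

r_corr = 665 g·m⁻²·a⁻¹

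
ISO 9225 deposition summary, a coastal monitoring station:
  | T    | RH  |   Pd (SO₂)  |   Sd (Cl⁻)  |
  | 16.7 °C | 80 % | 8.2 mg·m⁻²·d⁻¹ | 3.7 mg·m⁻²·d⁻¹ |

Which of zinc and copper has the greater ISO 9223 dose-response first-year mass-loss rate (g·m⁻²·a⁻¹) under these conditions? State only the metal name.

copper

zinc: temperature factor f = -0.071·(6.7) = -0.4757
  SO₂ term: 0.0129·8.2^0.44·exp(0.046·80-0.4757) = 0.8022
  Cl⁻ term: 0.0175·3.7^0.57·exp(0.008·80+0.085·16.7) = 0.2893
  r_corr = 0.8022 + 0.2893 = 1.091 μm/a
  mass loss = 1.091 μm/a × 7.14 g/cm³ = 7.793 g·m⁻²·a⁻¹
copper: f(T) = -0.080·(T−10) [T>10 °C] = -0.5360
  SO₂ term: 0.0053·8.2^0.26·exp(0.059·80-0.5360) = 0.6011
  Sd branch = 0.01025·Sd^0.27·e^(0.036·RH+0.049·T) = 0.5892 μm/a
  sum: 0.6011 + 0.5892 → r_corr = 1.19 μm/a
  mass loss = 1.19 μm/a × 8.96 g/cm³ = 10.67 g·m⁻²·a⁻¹
Ordering by g·m⁻²·a⁻¹: copper (10.7) > zinc (7.79)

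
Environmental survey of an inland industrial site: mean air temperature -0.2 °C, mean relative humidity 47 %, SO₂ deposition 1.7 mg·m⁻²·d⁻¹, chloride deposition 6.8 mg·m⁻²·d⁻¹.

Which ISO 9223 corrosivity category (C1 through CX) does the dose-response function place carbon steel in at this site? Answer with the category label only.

C2

carbon steel: f(T) = +0.150·(T−10) [T≤10 °C] = -1.5300
  sulphur-dioxide contribution → 1.293 μm/a
  chloride contribution → 1.566 μm/a
  total first-year rate 2.859 μm/a
Category bounds: 1.3…25 μm/a bracket r_corr ⇒ C2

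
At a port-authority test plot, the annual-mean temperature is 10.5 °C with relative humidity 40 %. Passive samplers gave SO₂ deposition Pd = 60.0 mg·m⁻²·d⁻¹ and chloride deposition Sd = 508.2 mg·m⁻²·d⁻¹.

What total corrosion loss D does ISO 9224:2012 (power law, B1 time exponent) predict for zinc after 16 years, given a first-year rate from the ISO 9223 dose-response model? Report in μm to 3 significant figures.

D(16) = 24.1 μm

zinc: temperature factor f = -0.071·(0.5) = -0.0355
  SO₂ term: 0.0129·60.0^0.44·exp(0.046·40-0.0355) = 0.475
  Sd branch = 0.0175·Sd^0.57·e^(0.008·RH+0.085·T) = 2.051 μm/a
  r_corr = 0.475 + 2.051 = 2.526 μm/a
Long-term exponent b (ISO 9224 Table 2, B1) = 0.813
  D(16) = 2.526 × 16^0.813 = 2.526 × 9.527 = 24.07 μm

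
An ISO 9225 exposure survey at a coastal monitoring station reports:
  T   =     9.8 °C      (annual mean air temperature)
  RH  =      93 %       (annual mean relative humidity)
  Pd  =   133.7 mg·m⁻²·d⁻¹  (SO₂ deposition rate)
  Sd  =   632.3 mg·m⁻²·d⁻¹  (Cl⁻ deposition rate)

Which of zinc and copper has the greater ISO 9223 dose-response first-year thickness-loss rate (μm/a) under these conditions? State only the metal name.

zinc: T≤10 °C ⇒ hinge +0.038·(9.8−10) = -0.0076
  Pd branch = 0.0129·Pd^0.44·e^(0.046·RH+f) = 7.956 μm/a
  Cl⁻ term: 0.0175·632.3^0.57·exp(0.008·93+0.085·9.8) = 3.345
  sum: 7.956 + 3.345 → r_corr = 11.3 μm/a
copper: temperature factor f = +0.126·(-0.2) = -0.0252
  SO₂ term: 0.0053·133.7^0.26·exp(0.059·93-0.0252) = 4.458
  Sd branch = 0.01025·Sd^0.27·e^(0.036·RH+0.049·T) = 2.689 μm/a
  sum: 4.458 + 2.689 → r_corr = 7.146 μm/a
Ordering by μm/a: zinc (11.3) > copper (7.15)

zinc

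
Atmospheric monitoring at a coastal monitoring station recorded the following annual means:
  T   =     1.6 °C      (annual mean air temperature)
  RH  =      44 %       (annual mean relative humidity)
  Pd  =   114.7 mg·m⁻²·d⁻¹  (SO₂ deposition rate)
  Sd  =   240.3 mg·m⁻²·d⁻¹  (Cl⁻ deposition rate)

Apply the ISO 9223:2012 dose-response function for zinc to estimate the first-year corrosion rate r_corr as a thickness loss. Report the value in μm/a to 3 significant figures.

zinc: f(T) = +0.038·(T−10) [T≤10 °C] = -0.3192
  sulphur-dioxide contribution → 0.5717 μm/a
  chloride contribution → 0.6486 μm/a
  ⇒ r_corr(zinc) = 1.22 μm/a

r_corr = 1.22 μm/a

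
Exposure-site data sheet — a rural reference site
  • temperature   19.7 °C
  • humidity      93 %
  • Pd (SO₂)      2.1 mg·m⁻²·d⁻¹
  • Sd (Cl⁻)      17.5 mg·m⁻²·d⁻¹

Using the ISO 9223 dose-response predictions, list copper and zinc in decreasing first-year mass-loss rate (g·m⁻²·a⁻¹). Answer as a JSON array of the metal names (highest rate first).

copper: f(T) = -0.080·(T−10) [T>10 °C] = -0.7760
  Pd branch = 0.0053·Pd^0.26·e^(0.059·RH+f) = 0.7145 μm/a
  Sd branch = 0.01025·Sd^0.27·e^(0.036·RH+0.049·T) = 1.658 μm/a
  r_corr = 0.7145 + 1.658 = 2.373 μm/a
  mass loss = 2.373 μm/a × 8.96 g/cm³ = 21.26 g·m⁻²·a⁻¹
zinc: f(T) = -0.071·(T−10) [T>10 °C] = -0.6887
  Pd branch = 0.0129·Pd^0.44·e^(0.046·RH+f) = 0.6474 μm/a
  Sd branch = 0.0175·Sd^0.57·e^(0.008·RH+0.085·T) = 1.004 μm/a
  sum: 0.6474 + 1.004 → r_corr = 1.652 μm/a
  mass loss = 1.652 μm/a × 7.14 g/cm³ = 11.79 g·m⁻²·a⁻¹
Ordering by g·m⁻²·a⁻¹: copper (21.3) > zinc (11.8)

["copper", "zinc"]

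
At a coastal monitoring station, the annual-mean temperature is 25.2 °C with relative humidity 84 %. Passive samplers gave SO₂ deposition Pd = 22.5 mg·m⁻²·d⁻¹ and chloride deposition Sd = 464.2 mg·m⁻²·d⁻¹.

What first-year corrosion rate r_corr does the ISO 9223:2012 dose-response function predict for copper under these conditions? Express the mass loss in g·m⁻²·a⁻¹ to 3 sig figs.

copper: T>10 °C ⇒ hinge -0.080·(25.2−10) = -1.2160
  Pd branch = 0.0053·Pd^0.26·e^(0.059·RH+f) = 0.5013 μm/a
  Sd branch = 0.01025·Sd^0.27·e^(0.036·RH+0.049·T) = 3.805 μm/a
  r_corr = 0.5013 + 3.805 = 4.306 μm/a
Convert to mass loss: 4.306 μm/a × 8.96 g/cm³ = 38.58 g·m⁻²·a⁻¹

r_corr = 38.6 g·m⁻²·a⁻¹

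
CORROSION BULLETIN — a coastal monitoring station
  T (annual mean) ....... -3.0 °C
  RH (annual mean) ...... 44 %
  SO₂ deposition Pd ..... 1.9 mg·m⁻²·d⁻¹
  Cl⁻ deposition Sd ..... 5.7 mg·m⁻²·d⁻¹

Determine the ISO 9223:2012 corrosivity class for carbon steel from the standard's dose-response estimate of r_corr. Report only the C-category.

C2

carbon steel: T≤10 °C ⇒ hinge +0.150·(-3.0−10) = -1.9500
  Pd branch = 1.77·Pd^0.52·e^(0.02·RH+f) = 0.8477 μm/a
  Sd branch = 0.102·Sd^0.62·e^(0.033·RH+0.04·T) = 1.137 μm/a
  r_corr = 0.8477 + 1.137 = 1.985 μm/a
ISO 9223 Table 2 (carbon steel): 1.3 < 1.98 ≤ 25 μm/a ⇒ C2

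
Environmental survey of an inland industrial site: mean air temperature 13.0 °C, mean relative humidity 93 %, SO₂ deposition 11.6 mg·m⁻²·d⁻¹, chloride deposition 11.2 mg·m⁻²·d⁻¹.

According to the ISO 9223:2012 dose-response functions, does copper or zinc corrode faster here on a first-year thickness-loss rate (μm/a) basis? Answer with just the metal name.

copper: T>10 °C ⇒ hinge -0.080·(13.0−10) = -0.2400
  SO₂ term: 0.0053·11.6^0.26·exp(0.059·93-0.2400) = 1.904
  Sd branch = 0.01025·Sd^0.27·e^(0.036·RH+0.049·T) = 1.058 μm/a
  r_corr = 1.904 + 1.058 = 2.963 μm/a
zinc: f(T) = -0.071·(T−10) [T>10 °C] = -0.2130
  SO₂ term: 0.0129·11.6^0.44·exp(0.046·93-0.2130) = 2.21
  Sd branch = 0.0175·Sd^0.57·e^(0.008·RH+0.085·T) = 0.4407 μm/a
  r_corr = 2.21 + 0.4407 = 2.65 μm/a
Ordering by μm/a: copper (2.96) > zinc (2.65)

copper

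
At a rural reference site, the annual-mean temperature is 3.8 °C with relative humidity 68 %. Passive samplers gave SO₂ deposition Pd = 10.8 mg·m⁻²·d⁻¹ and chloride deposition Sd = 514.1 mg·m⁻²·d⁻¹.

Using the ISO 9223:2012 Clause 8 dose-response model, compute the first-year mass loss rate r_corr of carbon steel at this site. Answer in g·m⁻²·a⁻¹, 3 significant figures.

r_corr = 495 g·m⁻²·a⁻¹

carbon steel: T≤10 °C ⇒ hinge +0.150·(3.8−10) = -0.9300
  sulphur-dioxide contribution → 9.378 μm/a
  chloride contribution → 53.71 μm/a
  ⇒ r_corr(carbon steel) = 63.08 μm/a
Convert to mass loss: 63.08 μm/a × 7.85 g/cm³ = 495.2 g·m⁻²·a⁻¹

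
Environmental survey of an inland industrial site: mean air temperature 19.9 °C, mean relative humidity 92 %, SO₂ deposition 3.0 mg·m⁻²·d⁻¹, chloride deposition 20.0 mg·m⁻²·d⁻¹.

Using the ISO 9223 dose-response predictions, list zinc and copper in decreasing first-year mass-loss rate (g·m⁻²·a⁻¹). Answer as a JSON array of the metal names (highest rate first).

["copper", "zinc"]

zinc: T>10 °C ⇒ hinge -0.071·(19.9−10) = -0.7029
  Pd branch = 0.0129·Pd^0.44·e^(0.046·RH+f) = 0.7132 μm/a
  Cl⁻ term: 0.0175·20.0^0.57·exp(0.008·92+0.085·19.9) = 1.094
  sum: 0.7132 + 1.094 → r_corr = 1.807 μm/a
  mass loss = 1.807 μm/a × 7.14 g/cm³ = 12.9 g·m⁻²·a⁻¹
copper: temperature factor f = -0.080·(9.9) = -0.7920
  Pd branch = 0.0053·Pd^0.26·e^(0.059·RH+f) = 0.7273 μm/a
  Sd branch = 0.01025·Sd^0.27·e^(0.036·RH+0.049·T) = 1.674 μm/a
  sum: 0.7273 + 1.674 → r_corr = 2.402 μm/a
  mass loss = 2.402 μm/a × 8.96 g/cm³ = 21.52 g·m⁻²·a⁻¹
Ordering by g·m⁻²·a⁻¹: copper (21.5) > zinc (12.9)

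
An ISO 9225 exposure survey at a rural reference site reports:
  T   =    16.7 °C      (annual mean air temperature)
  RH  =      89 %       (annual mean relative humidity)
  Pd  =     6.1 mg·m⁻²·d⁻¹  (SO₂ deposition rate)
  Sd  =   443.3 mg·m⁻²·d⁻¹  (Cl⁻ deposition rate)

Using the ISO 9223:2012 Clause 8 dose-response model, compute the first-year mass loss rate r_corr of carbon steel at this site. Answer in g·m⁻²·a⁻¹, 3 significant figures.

carbon steel: temperature factor f = -0.054·(6.7) = -0.3618
  Pd branch = 1.77·Pd^0.52·e^(0.02·RH+f) = 18.72 μm/a
  Sd branch = 0.102·Sd^0.62·e^(0.033·RH+0.04·T) = 164.1 μm/a
  sum: 18.72 + 164.1 → r_corr = 182.8 μm/a
Convert to mass loss: 182.8 μm/a × 7.85 g/cm³ = 1435 g·m⁻²·a⁻¹

r_corr = 1.44e+03 g·m⁻²·a⁻¹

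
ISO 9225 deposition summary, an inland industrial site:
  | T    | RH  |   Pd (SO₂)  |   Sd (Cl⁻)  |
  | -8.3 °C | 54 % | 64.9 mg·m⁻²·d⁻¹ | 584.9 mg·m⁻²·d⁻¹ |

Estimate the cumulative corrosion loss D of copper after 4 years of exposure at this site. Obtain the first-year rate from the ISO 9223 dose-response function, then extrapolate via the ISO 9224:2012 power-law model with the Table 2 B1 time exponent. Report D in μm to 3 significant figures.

copper: T≤10 °C ⇒ hinge +0.126·(-8.3−10) = -2.3058
  sulphur-dioxide contribution → 0.03782 μm/a
  chloride contribution → 0.2664 μm/a
  total first-year rate 0.3042 μm/a
Power-law: D(4) = r_corr · 4^0.667
  D(4) = 0.3042 × 4^0.667 = 0.3042 × 2.521 = 0.7669 μm

D(4) = 0.767 μm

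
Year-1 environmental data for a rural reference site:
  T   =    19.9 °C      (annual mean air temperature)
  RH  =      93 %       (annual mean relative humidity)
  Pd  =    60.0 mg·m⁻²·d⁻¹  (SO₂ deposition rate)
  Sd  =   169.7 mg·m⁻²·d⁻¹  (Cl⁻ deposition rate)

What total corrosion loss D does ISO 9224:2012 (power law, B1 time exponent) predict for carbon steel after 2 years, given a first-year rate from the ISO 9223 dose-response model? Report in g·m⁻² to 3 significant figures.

D(2) = 1.96e+03 g·m⁻²

carbon steel: temperature factor f = -0.054·(9.9) = -0.5346
  sulphur-dioxide contribution → 56 μm/a
  chloride contribution → 117.4 μm/a
  total first-year rate 173.4 μm/a
ISO 9224: D(t) = r_corr · t^b with b = 0.523 (carbon steel, B1)
  D(2) = 173.4 × 2^0.523 = 173.4 × 1.437 = 249.1 μm
  Mass loss = 249.1 μm × 7.85 g/cm³ = 1956 g·m⁻²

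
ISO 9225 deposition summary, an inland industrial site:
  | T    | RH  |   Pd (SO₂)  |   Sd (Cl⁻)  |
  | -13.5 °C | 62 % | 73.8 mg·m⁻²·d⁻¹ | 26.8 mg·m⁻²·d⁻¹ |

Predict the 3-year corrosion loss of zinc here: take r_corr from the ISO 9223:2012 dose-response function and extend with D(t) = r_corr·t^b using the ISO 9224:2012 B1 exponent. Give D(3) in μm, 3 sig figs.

zinc: f(T) = +0.038·(T−10) [T≤10 °C] = -0.8930
  SO₂ term: 0.0129·73.8^0.44·exp(0.046·62-0.8930) = 0.6072
  Cl⁻ term: 0.0175·26.8^0.57·exp(0.008·62+0.085·-13.5) = 0.05945
  sum: 0.6072 + 0.05945 → r_corr = 0.6666 μm/a
Long-term exponent b (ISO 9224 Table 2, B1) = 0.813
  D(3) = 0.6666 × 3^0.813 = 0.6666 × 2.443 = 1.628 μm

D(3) = 1.63 μm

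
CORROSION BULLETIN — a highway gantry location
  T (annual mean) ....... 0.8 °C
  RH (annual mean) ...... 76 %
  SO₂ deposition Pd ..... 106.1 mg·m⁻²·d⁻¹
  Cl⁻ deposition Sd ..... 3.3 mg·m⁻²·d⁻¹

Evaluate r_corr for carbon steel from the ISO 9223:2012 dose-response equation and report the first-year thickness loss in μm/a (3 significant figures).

r_corr = 25.7 μm/a

carbon steel: T≤10 °C ⇒ hinge +0.150·(0.8−10) = -1.3800
  sulphur-dioxide contribution → 23.02 μm/a
  chloride contribution → 2.711 μm/a
  ⇒ r_corr(carbon steel) = 25.73 μm/a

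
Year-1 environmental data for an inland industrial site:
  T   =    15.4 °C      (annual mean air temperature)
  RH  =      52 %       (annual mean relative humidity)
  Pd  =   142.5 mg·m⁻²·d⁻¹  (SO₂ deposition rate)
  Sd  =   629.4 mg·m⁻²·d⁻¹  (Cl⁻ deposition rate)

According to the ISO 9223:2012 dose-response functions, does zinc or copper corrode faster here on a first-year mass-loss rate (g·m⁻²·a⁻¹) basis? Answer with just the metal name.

zinc: T>10 °C ⇒ hinge -0.071·(15.4−10) = -0.3834
  sulphur-dioxide contribution → 0.8523 μm/a
  chloride contribution → 3.869 μm/a
  total first-year rate 4.721 μm/a
  mass loss = 4.721 μm/a × 7.14 g/cm³ = 33.71 g·m⁻²·a⁻¹
copper: T>10 °C ⇒ hinge -0.080·(15.4−10) = -0.4320
  sulphur-dioxide contribution → 0.2686 μm/a
  chloride contribution → 0.8075 μm/a
  ⇒ r_corr(copper) = 1.076 μm/a
  mass loss = 1.076 μm/a × 8.96 g/cm³ = 9.642 g·m⁻²·a⁻¹
Ordering by g·m⁻²·a⁻¹: zinc (33.7) > copper (9.64)

zinc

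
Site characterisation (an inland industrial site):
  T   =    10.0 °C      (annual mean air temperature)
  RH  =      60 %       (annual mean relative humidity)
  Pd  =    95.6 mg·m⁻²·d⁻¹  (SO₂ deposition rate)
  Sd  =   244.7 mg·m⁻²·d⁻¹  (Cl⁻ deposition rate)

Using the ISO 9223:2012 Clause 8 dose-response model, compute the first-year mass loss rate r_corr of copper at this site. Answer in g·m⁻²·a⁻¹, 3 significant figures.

copper: f(T) = +0.126·(T−10) [T≤10 °C] = +0.0000
  Pd branch = 0.0053·Pd^0.26·e^(0.059·RH+f) = 0.5979 μm/a
  Sd branch = 0.01025·Sd^0.27·e^(0.036·RH+0.049·T) = 0.6405 μm/a
  sum: 0.5979 + 0.6405 → r_corr = 1.238 μm/a
Convert to mass loss: 1.238 μm/a × 8.96 g/cm³ = 11.1 g·m⁻²·a⁻¹

r_corr = 11.1 g·m⁻²·a⁻¹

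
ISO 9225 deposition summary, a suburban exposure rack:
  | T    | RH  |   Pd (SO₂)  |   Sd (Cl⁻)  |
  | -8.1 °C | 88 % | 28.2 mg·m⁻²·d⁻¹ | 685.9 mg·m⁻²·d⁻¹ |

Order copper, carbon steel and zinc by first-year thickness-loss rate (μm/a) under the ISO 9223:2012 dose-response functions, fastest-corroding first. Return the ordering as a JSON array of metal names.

copper: f(T) = +0.126·(T−10) [T≤10 °C] = -2.2806
  sulphur-dioxide contribution → 0.2321 μm/a
  chloride contribution → 0.955 μm/a
  total first-year rate 1.187 μm/a
carbon steel: temperature factor f = +0.150·(-18.1) = -2.7150
  sulphur-dioxide contribution → 3.867 μm/a
  chloride contribution → 77.19 μm/a
  total first-year rate 81.06 μm/a
zinc: T≤10 °C ⇒ hinge +0.038·(-8.1−10) = -0.6878
  sulphur-dioxide contribution → 1.614 μm/a
  chloride contribution → 0.7353 μm/a
  ⇒ r_corr(zinc) = 2.35 μm/a
Ordering by μm/a: carbon steel (81.1) > zinc (2.35) > copper (1.19)

["carbon steel", "zinc", "copper"]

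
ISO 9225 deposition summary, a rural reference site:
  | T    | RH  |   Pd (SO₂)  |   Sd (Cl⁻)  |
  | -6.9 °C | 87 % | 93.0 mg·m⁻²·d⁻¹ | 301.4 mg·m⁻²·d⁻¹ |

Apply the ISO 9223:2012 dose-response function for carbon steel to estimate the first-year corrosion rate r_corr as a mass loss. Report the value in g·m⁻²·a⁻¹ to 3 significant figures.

carbon steel: temperature factor f = +0.150·(-16.9) = -2.5350
  sulphur-dioxide contribution → 8.44 μm/a
  chloride contribution → 47.06 μm/a
  total first-year rate 55.5 μm/a
Convert to mass loss: 55.5 μm/a × 7.85 g/cm³ = 435.7 g·m⁻²·a⁻¹

r_corr = 436 g·m⁻²·a⁻¹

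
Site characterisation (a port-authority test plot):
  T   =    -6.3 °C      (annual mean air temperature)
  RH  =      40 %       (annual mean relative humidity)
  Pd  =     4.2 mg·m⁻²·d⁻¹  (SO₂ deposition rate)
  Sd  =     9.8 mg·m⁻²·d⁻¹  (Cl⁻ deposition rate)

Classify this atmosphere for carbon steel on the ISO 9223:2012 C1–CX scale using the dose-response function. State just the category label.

C2

carbon steel: T≤10 °C ⇒ hinge +0.150·(-6.3−10) = -2.4450
  sulphur-dioxide contribution → 0.7205 μm/a
  chloride contribution → 1.222 μm/a
  total first-year rate 1.942 μm/a
ISO 9223 Table 2 (carbon steel): 1.3 < 1.94 ≤ 25 μm/a ⇒ C2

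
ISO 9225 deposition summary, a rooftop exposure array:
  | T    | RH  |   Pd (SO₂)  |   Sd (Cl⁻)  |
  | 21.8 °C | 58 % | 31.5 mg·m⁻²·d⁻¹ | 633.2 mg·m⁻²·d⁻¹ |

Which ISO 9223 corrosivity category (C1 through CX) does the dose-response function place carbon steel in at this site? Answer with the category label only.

C5

carbon steel: f(T) = -0.054·(T−10) [T>10 °C] = -0.6372
  Pd branch = 1.77·Pd^0.52·e^(0.02·RH+f) = 17.95 μm/a
  Cl⁻ term: 0.102·633.2^0.62·exp(0.033·58+0.04·21.8) = 90.26
  sum: 17.95 + 90.26 → r_corr = 108.2 μm/a
Category bounds: 80…200 μm/a bracket r_corr ⇒ C5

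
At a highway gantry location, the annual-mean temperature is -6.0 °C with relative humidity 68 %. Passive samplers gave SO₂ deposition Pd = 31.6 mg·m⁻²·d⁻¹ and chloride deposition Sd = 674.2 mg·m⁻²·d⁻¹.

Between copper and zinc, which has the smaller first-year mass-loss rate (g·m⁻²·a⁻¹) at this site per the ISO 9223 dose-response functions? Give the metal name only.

copper: f(T) = +0.126·(T−10) [T≤10 °C] = -2.0160
  Pd branch = 0.0053·Pd^0.26·e^(0.059·RH+f) = 0.09573 μm/a
  Sd branch = 0.01025·Sd^0.27·e^(0.036·RH+0.049·T) = 0.5128 μm/a
  r_corr = 0.09573 + 0.5128 = 0.6086 μm/a
  mass loss = 0.6086 μm/a × 8.96 g/cm³ = 5.453 g·m⁻²·a⁻¹
zinc: f(T) = +0.038·(T−10) [T≤10 °C] = -0.6080
  Pd branch = 0.0129·Pd^0.44·e^(0.046·RH+f) = 0.7326 μm/a
  Cl⁻ term: 0.0175·674.2^0.57·exp(0.008·68+0.085·-6.0) = 0.7417
  r_corr = 0.7326 + 0.7417 = 1.474 μm/a
  mass loss = 1.474 μm/a × 7.14 g/cm³ = 10.53 g·m⁻²·a⁻¹
Ordering by g·m⁻²·a⁻¹: zinc (10.5) > copper (5.45)

copper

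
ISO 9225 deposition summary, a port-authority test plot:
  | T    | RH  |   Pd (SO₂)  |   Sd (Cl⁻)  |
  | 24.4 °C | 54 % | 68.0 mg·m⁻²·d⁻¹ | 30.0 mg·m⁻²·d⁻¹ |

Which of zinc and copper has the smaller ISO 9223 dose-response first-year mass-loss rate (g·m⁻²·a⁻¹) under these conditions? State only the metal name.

zinc: f(T) = -0.071·(T−10) [T>10 °C] = -1.0224
  sulphur-dioxide contribution → 0.3562 μm/a
  chloride contribution → 1.491 μm/a
  total first-year rate 1.847 μm/a
  mass loss = 1.847 μm/a × 7.14 g/cm³ = 13.19 g·m⁻²·a⁻¹
copper: T>10 °C ⇒ hinge -0.080·(24.4−10) = -1.1520
  sulphur-dioxide contribution → 0.1214 μm/a
  chloride contribution → 0.593 μm/a
  total first-year rate 0.7144 μm/a
  mass loss = 0.7144 μm/a × 8.96 g/cm³ = 6.401 g·m⁻²·a⁻¹
Ordering by g·m⁻²·a⁻¹: zinc (13.2) > copper (6.4)

copper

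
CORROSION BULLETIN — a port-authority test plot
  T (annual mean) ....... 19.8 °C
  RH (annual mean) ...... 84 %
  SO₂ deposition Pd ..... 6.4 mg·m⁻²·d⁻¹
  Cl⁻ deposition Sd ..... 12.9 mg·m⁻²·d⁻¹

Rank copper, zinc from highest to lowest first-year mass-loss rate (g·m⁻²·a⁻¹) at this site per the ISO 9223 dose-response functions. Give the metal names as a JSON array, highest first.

copper: T>10 °C ⇒ hinge -0.080·(19.8−10) = -0.7840
  sulphur-dioxide contribution → 0.5569 μm/a
  chloride contribution → 1.11 μm/a
  ⇒ r_corr(copper) = 1.667 μm/a
  mass loss = 1.667 μm/a × 8.96 g/cm³ = 14.93 g·m⁻²·a⁻¹
zinc: temperature factor f = -0.071·(9.8) = -0.6958
  sulphur-dioxide contribution → 0.6938 μm/a
  chloride contribution → 0.7922 μm/a
  ⇒ r_corr(zinc) = 1.486 μm/a
  mass loss = 1.486 μm/a × 7.14 g/cm³ = 10.61 g·m⁻²·a⁻¹
Ordering by g·m⁻²·a⁻¹: copper (14.9) > zinc (10.6)

["copper", "zinc"]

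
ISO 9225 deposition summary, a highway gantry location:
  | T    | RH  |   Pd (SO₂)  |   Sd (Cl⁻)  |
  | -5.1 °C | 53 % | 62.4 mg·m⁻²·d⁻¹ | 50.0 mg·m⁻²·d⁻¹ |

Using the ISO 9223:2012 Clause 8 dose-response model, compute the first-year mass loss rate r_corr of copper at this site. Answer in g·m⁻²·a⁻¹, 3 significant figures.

copper: f(T) = +0.126·(T−10) [T≤10 °C] = -1.9026
  SO₂ term: 0.0053·62.4^0.26·exp(0.059·53-1.9026) = 0.05282
  Cl⁻ term: 0.01025·50.0^0.27·exp(0.036·53+0.049·-5.1) = 0.1547
  r_corr = 0.05282 + 0.1547 = 0.2075 μm/a
Convert to mass loss: 0.2075 μm/a × 8.96 g/cm³ = 1.86 g·m⁻²·a⁻¹

r_corr = 1.86 g·m⁻²·a⁻¹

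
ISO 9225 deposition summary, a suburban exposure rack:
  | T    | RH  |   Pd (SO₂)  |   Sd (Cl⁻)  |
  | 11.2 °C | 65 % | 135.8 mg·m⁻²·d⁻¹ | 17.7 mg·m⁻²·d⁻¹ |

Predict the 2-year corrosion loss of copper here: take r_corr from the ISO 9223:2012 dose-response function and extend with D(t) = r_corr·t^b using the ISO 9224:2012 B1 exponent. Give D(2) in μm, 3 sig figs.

D(2) = 1.90 μm

copper: T>10 °C ⇒ hinge -0.080·(11.2−10) = -0.0960
  SO₂ term: 0.0053·135.8^0.26·exp(0.059·65-0.0960) = 0.7992
  Sd branch = 0.01025·Sd^0.27·e^(0.036·RH+0.049·T) = 0.4002 μm/a
  r_corr = 0.7992 + 0.4002 = 1.199 μm/a
ISO 9224: D(t) = r_corr · t^b with b = 0.667 (copper, B1)
  D(2) = 1.199 × 2^0.667 = 1.199 × 1.588 = 1.904 μm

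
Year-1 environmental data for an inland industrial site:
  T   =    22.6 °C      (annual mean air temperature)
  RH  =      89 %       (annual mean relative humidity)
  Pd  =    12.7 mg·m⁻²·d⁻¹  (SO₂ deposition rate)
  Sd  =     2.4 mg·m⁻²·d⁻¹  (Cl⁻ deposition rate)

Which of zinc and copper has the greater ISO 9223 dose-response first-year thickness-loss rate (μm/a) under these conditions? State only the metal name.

zinc: T>10 °C ⇒ hinge -0.071·(22.6−10) = -0.8946
  Pd branch = 0.0129·Pd^0.44·e^(0.046·RH+f) = 0.9677 μm/a
  Cl⁻ term: 0.0175·2.4^0.57·exp(0.008·89+0.085·22.6) = 0.4011
  r_corr = 0.9677 + 0.4011 = 1.369 μm/a
copper: T>10 °C ⇒ hinge -0.080·(22.6−10) = -1.0080
  Pd branch = 0.0053·Pd^0.26·e^(0.059·RH+f) = 0.7145 μm/a
  Cl⁻ term: 0.01025·2.4^0.27·exp(0.036·89+0.049·22.6) = 0.9678
  r_corr = 0.7145 + 0.9678 = 1.682 μm/a
Ordering by μm/a: copper (1.68) > zinc (1.37)

copper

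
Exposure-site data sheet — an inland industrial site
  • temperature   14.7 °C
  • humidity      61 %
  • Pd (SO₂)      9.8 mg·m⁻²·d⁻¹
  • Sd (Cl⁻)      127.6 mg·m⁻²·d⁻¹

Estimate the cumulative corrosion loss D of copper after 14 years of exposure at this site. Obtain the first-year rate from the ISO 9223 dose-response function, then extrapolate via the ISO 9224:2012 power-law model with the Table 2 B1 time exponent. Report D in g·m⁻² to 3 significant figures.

D(14) = 49.1 g·m⁻²

copper: T>10 °C ⇒ hinge -0.080·(14.7−10) = -0.3760
  Pd branch = 0.0053·Pd^0.26·e^(0.059·RH+f) = 0.2408 μm/a
  Cl⁻ term: 0.01025·127.6^0.27·exp(0.036·61+0.049·14.7) = 0.7012
  sum: 0.2408 + 0.7012 → r_corr = 0.942 μm/a
Power-law: D(14) = r_corr · 14^0.667
  D(14) = 0.942 × 14^0.667 = 0.942 × 5.814 = 5.477 μm
  Mass loss = 5.477 μm × 8.96 g/cm³ = 49.07 g·m⁻²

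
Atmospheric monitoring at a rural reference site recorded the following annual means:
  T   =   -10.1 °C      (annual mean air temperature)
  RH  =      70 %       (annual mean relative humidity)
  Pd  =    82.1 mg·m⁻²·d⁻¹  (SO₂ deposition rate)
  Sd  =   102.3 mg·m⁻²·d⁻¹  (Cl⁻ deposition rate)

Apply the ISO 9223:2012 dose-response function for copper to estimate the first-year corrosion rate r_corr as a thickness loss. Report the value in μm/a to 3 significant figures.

copper: f(T) = +0.126·(T−10) [T≤10 °C] = -2.5326
  SO₂ term: 0.0053·82.1^0.26·exp(0.059·70-2.5326) = 0.08237
  Sd branch = 0.01025·Sd^0.27·e^(0.036·RH+0.049·T) = 0.2709 μm/a
  r_corr = 0.08237 + 0.2709 = 0.3533 μm/a

r_corr = 0.353 μm/a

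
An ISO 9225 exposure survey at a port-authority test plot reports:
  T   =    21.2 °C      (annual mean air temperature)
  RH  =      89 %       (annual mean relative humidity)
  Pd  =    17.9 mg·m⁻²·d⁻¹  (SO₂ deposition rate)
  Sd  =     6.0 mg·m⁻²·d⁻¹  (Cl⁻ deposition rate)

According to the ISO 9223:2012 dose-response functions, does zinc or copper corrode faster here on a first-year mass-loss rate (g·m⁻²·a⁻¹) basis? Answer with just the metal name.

copper

zinc: temperature factor f = -0.071·(11.2) = -0.7952
  Pd branch = 0.0129·Pd^0.44·e^(0.046·RH+f) = 1.243 μm/a
  Cl⁻ term: 0.0175·6.0^0.57·exp(0.008·89+0.085·21.2) = 0.6003
  r_corr = 1.243 + 0.6003 = 1.843 μm/a
  mass loss = 1.843 μm/a × 7.14 g/cm³ = 13.16 g·m⁻²·a⁻¹
copper: temperature factor f = -0.080·(11.2) = -0.8960
  Pd branch = 0.0053·Pd^0.26·e^(0.059·RH+f) = 0.8737 μm/a
  Sd branch = 0.01025·Sd^0.27·e^(0.036·RH+0.049·T) = 1.157 μm/a
  sum: 0.8737 + 1.157 → r_corr = 2.031 μm/a
  mass loss = 2.031 μm/a × 8.96 g/cm³ = 18.2 g·m⁻²·a⁻¹
Ordering by g·m⁻²·a⁻¹: copper (18.2) > zinc (13.2)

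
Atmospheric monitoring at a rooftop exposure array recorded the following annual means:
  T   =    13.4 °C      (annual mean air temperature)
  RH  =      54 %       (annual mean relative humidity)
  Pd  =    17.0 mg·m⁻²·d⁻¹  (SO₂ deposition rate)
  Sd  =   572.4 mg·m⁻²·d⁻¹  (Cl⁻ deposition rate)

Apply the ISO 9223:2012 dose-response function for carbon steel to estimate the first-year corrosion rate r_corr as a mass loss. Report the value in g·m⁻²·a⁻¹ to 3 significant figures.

r_corr = 565 g·m⁻²·a⁻¹

carbon steel: temperature factor f = -0.054·(3.4) = -0.1836
  SO₂ term: 1.77·17.0^0.52·exp(0.02·54-0.1836) = 18.93
  Sd branch = 0.102·Sd^0.62·e^(0.033·RH+0.04·T) = 53.1 μm/a
  sum: 18.93 + 53.1 → r_corr = 72.02 μm/a
Convert to mass loss: 72.02 μm/a × 7.85 g/cm³ = 565.4 g·m⁻²·a⁻¹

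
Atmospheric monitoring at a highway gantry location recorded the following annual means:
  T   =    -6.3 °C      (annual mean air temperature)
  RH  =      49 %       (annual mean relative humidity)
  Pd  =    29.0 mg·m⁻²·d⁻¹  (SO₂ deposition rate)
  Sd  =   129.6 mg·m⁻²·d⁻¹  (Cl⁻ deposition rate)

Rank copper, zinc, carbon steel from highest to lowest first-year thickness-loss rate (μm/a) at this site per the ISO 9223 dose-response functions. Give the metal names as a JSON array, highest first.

copper: temperature factor f = +0.126·(-16.3) = -2.0538
  Pd branch = 0.0053·Pd^0.26·e^(0.059·RH+f) = 0.02938 μm/a
  Cl⁻ term: 0.01025·129.6^0.27·exp(0.036·49+0.049·-6.3) = 0.1634
  sum: 0.02938 + 0.1634 → r_corr = 0.1927 μm/a
zinc: temperature factor f = +0.038·(-16.3) = -0.6194
  Pd branch = 0.0129·Pd^0.44·e^(0.046·RH+f) = 0.291 μm/a
  Sd branch = 0.0175·Sd^0.57·e^(0.008·RH+0.085·T) = 0.2426 μm/a
  sum: 0.291 + 0.2426 → r_corr = 0.5336 μm/a
carbon steel: T≤10 °C ⇒ hinge +0.150·(-6.3−10) = -2.4450
  Pd branch = 1.77·Pd^0.52·e^(0.02·RH+f) = 2.356 μm/a
  Sd branch = 0.102·Sd^0.62·e^(0.033·RH+0.04·T) = 8.151 μm/a
  sum: 2.356 + 8.151 → r_corr = 10.51 μm/a
Ordering by μm/a: carbon steel (10.5) > zinc (0.534) > copper (0.193)

["carbon steel", "zinc", "copper"]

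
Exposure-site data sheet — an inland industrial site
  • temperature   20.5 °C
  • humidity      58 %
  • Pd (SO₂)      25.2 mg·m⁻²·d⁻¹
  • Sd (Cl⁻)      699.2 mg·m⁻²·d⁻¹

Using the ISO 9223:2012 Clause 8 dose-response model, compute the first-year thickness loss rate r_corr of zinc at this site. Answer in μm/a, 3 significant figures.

zinc: f(T) = -0.071·(T−10) [T>10 °C] = -0.7455
  sulphur-dioxide contribution → 0.3649 μm/a
  chloride contribution → 6.649 μm/a
  ⇒ r_corr(zinc) = 7.013 μm/a

r_corr = 7.01 μm/a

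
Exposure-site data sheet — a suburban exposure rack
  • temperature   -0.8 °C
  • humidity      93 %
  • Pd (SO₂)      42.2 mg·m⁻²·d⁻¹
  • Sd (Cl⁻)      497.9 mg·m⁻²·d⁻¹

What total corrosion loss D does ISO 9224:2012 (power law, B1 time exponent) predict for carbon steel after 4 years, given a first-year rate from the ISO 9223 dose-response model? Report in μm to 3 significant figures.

D(4) = 239 μm

carbon steel: T≤10 °C ⇒ hinge +0.150·(-0.8−10) = -1.6200
  sulphur-dioxide contribution → 15.75 μm/a
  chloride contribution → 99.95 μm/a
  total first-year rate 115.7 μm/a
Power-law: D(4) = r_corr · 4^0.523
  D(4) = 115.7 × 4^0.523 = 115.7 × 2.065 = 238.9 μm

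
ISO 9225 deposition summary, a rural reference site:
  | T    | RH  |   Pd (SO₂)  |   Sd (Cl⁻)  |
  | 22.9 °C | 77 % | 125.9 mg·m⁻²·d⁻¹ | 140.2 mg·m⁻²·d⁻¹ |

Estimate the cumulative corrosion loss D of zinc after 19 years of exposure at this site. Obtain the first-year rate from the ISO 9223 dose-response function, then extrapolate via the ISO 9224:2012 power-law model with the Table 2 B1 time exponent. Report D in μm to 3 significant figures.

D(19) = 58.0 μm

zinc: T>10 °C ⇒ hinge -0.071·(22.9−10) = -0.9159
  sulphur-dioxide contribution → 1.497 μm/a
  chloride contribution → 3.798 μm/a
  ⇒ r_corr(zinc) = 5.295 μm/a
Power-law: D(19) = r_corr · 19^0.813
  D(19) = 5.295 × 19^0.813 = 5.295 × 10.96 = 58 μm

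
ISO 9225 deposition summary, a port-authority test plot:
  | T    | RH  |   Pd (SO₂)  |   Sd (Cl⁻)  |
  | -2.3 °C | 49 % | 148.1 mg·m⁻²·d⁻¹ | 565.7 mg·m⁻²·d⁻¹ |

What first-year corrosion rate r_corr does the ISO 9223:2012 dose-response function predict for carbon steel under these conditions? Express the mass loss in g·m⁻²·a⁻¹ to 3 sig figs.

r_corr = 266 g·m⁻²·a⁻¹

carbon steel: T≤10 °C ⇒ hinge +0.150·(-2.3−10) = -1.8450
  SO₂ term: 1.77·148.1^0.52·exp(0.02·49-1.8450) = 10.02
  Sd branch = 0.102·Sd^0.62·e^(0.033·RH+0.04·T) = 23.85 μm/a
  r_corr = 10.02 + 23.85 = 33.87 μm/a
Convert to mass loss: 33.87 μm/a × 7.85 g/cm³ = 265.9 g·m⁻²·a⁻¹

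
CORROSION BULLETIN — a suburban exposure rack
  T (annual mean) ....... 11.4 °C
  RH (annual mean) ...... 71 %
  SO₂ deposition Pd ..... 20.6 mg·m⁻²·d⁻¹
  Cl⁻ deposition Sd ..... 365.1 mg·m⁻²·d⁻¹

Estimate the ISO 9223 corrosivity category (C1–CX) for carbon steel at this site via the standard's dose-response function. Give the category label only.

C5

carbon steel: T>10 °C ⇒ hinge -0.054·(11.4−10) = -0.0756
  SO₂ term: 1.77·20.6^0.52·exp(0.02·71-0.0756) = 32.74
  Cl⁻ term: 0.102·365.1^0.62·exp(0.033·71+0.04·11.4) = 65
  sum: 32.74 + 65 → r_corr = 97.73 μm/a
97.7 μm/a falls in (80, 200] for carbon steel → category C5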